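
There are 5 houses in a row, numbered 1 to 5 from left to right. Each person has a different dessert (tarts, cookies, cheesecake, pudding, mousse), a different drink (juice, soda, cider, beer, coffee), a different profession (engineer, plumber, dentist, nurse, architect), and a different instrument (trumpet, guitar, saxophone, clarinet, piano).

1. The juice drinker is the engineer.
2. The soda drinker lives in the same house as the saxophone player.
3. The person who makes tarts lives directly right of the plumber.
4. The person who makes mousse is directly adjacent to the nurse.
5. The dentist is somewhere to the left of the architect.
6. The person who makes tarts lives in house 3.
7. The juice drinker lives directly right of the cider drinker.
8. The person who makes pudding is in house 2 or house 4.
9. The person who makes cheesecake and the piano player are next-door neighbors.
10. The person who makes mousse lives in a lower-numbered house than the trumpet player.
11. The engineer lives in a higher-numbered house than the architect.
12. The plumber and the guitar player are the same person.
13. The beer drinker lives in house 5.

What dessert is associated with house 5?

cheesecake

By clue 6, the person who makes tarts is in house 3.
The beer drinker is in house 5 (clue 13).
The plumber is in house 2 (clue 3).
From clue 12, the guitar player must be in house 2.
House 3 profession: only architect fits.
So house 4 gets engineer for profession.
The only profession still possible for house 5 is nurse.
From clue 1, the juice drinker must be in house 4.
From clue 4, the person who makes mousse must be in house 4.
Clue 7 places the cider drinker in house 3.
By clue 10, the trumpet player is in house 5.
House 1 dessert: only cookies fits.
The only dessert still possible for house 5 is cheesecake.
That leaves coffee as the drink for house 2.
That leaves dentist as the profession for house 1.
By clue 2, the saxophone player is in house 1.
By clue 9, the piano player is in house 4.
House 2's dessert must be pudding (nothing else left).
House 1 drink: only soda fits.
That leaves clarinet as the instrument for house 3.
So: house 1 = cookies/soda/dentist/saxophone, house 2 = pudding/coffee/plumber/guitar, house 3 = tarts/cider/architect/clarinet, house 4 = mousse/juice/engineer/piano, house 5 = cheesecake/beer/nurse/trumpet.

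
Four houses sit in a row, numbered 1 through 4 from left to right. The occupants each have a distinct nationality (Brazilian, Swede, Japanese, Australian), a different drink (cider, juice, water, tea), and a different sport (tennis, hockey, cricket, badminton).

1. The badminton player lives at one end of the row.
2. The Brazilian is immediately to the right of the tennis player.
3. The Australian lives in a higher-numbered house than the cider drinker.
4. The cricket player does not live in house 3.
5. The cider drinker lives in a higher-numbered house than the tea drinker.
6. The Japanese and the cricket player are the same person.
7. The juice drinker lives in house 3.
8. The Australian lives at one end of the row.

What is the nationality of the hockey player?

Clue 7 places the juice drinker in house 3.
The Australian is in house 4 (clue 8).
House 4 drink: only water fits.
Clue 5: the tea drinker is in house 1.
The only drink still possible for house 2 is cider.
House 3 sport: only hockey fits.
House 4 sport: only badminton fits.
The Brazilian is narrowed to house 2 or 3; consider each.
Placing it in house 2 leads to a contradiction, so it's in house 3.
By clue 2, the tennis player is in house 2.
That leaves cricket as the sport for house 1.
The Japanese is in house 1 (clue 6).
House 2's nationality must be Swede (nothing else left).
So: house 1 = Japanese/tea/cricket, house 2 = Swede/cider/tennis, house 3 = Brazilian/juice/hockey, house 4 = Australian/water/badminton.

Brazilian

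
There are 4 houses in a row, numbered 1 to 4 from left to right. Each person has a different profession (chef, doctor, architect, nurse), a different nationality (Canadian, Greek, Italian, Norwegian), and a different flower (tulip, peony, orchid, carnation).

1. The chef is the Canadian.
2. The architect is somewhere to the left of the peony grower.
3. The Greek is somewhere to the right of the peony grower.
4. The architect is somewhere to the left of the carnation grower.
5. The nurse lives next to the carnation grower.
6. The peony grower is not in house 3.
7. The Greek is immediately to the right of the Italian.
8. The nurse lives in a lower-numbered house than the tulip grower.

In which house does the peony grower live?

Clue 6: the peony grower is in house 2.
House 1's flower must be orchid (nothing else left).
From clue 2, the architect must be in house 1.
House 1's nationality must be Norwegian (nothing else left).
The nurse is narrowed to house 2 or 3; consider each.
Placing it in house 3 leads to a contradiction, so it's in house 2.
The carnation grower is in house 3 (clue 5).
House 4 flower: only tulip fits.
House 2's nationality must be Italian (nothing else left).
The Greek is in house 3 (clue 7).
That leaves Canadian as the nationality for house 4.
By clue 1, the chef is in house 4.
The only profession still possible for house 3 is doctor.
So: house 1 = architect/Norwegian/orchid, house 2 = nurse/Italian/peony, house 3 = doctor/Greek/carnation, house 4 = chef/Canadian/tulip.

2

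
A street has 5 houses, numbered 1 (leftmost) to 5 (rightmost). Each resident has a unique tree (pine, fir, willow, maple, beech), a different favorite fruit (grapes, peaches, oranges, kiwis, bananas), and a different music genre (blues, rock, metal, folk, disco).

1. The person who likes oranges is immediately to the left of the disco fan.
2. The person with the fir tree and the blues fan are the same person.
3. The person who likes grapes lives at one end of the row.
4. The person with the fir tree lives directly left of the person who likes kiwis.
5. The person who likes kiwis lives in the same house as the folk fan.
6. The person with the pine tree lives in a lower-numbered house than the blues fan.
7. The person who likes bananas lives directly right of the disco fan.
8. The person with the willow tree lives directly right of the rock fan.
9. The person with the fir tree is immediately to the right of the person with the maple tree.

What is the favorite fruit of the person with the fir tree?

bananas

The person who likes grapes is narrowed to house 1 or 5; consider each.
Placing it in house 5 leads to a contradiction, so it's in house 1.
The person who likes bananas is narrowed to house 4 or 5; consider each.
Placing it in house 5 leads to a contradiction, so it's in house 4.
The disco fan is in house 3 (clue 7).
Clue 1 places the person who likes oranges in house 2.
From clue 5, the person who likes kiwis must be in house 5.
By clue 5, the folk fan is in house 5.
That leaves peaches as the favorite fruit for house 3.
Clue 4 places the person with the fir tree in house 4.
By clue 9, the person with the maple tree is in house 3.
By clue 2, the blues fan is in house 4.
The only music genre still possible for house 1 is rock.
The only music genre still possible for house 2 is metal.
By clue 8, the person with the willow tree is in house 2.
House 5's tree must be beech (nothing else left).
The only tree still possible for house 1 is pine.
So: house 1 = pine/grapes/rock, house 2 = willow/oranges/metal, house 3 = maple/peaches/disco, house 4 = fir/bananas/blues, house 5 = beech/kiwis/folk.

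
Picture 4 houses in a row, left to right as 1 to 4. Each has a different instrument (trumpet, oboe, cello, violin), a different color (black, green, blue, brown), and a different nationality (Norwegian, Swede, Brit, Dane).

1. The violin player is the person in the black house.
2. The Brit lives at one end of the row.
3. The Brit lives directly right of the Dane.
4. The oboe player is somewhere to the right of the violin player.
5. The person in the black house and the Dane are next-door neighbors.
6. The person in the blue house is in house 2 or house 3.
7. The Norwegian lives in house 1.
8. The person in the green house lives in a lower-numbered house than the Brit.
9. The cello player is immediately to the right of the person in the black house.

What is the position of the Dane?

3

By clue 3, the Brit is in house 4.
Clue 3: the Dane is in house 3.
By clue 7, the Norwegian is in house 1.
From clue 9, the cello player must be in house 3.
From clue 9, the person in the black house must be in house 2.
So house 3 gets blue for color.
The only color still possible for house 4 is brown.
That leaves Swede as the nationality for house 2.
By clue 1, the violin player is in house 2.
From clue 4, the oboe player must be in house 4.
So house 1 gets trumpet for instrument.
That leaves green as the color for house 1.
So: house 1 = trumpet/green/Norwegian, house 2 = violin/black/Swede, house 3 = cello/blue/Dane, house 4 = oboe/brown/Brit.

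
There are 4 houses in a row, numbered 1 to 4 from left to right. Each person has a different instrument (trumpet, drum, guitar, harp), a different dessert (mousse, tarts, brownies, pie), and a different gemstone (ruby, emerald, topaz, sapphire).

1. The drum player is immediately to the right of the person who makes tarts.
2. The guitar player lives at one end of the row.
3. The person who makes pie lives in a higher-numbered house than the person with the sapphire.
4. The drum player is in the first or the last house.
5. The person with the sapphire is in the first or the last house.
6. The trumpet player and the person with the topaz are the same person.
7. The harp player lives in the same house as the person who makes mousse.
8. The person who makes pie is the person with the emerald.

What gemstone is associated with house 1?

sapphire

Clue 4: the drum player is in house 4.
Clue 5 places the person with the sapphire in house 1.
That leaves guitar as the instrument for house 1.
The person who makes tarts is in house 3 (clue 1).
House 1's dessert must be brownies (nothing else left).
So house 4 gets pie for dessert.
The harp player is in house 2 (clue 7).
Clue 8 places the person with the emerald in house 4.
So house 3 gets trumpet for instrument.
House 2's dessert must be mousse (nothing else left).
The person with the topaz is in house 3 (clue 6).
House 2 gemstone: only ruby fits.
So: house 1 = guitar/brownies/sapphire, house 2 = harp/mousse/ruby, house 3 = trumpet/tarts/topaz, house 4 = drum/pie/emerald.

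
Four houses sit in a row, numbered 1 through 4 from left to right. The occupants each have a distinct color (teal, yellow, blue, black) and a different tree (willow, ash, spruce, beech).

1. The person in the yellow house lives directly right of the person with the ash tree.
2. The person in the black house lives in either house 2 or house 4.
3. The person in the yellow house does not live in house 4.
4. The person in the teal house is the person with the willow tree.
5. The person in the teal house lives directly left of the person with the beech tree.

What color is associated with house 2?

yellow

The person in the black house is narrowed to house 2 or 4; consider each.
Placing it in house 2 leads to a contradiction, so it's in house 4.
The person in the yellow house is narrowed to house 2 or 3; consider each.
Placing it in house 3 leads to a contradiction, so it's in house 2.
From clue 1, the person with the ash tree must be in house 1.
From clue 4, the person in the teal house must be in house 3.
The person with the willow tree is in house 3 (clue 4).
The person with the beech tree is in house 4 (clue 5).
House 1's color must be blue (nothing else left).
House 2's tree must be spruce (nothing else left).
So: house 1 = blue/ash, house 2 = yellow/spruce, house 3 = teal/willow, house 4 = black/beech.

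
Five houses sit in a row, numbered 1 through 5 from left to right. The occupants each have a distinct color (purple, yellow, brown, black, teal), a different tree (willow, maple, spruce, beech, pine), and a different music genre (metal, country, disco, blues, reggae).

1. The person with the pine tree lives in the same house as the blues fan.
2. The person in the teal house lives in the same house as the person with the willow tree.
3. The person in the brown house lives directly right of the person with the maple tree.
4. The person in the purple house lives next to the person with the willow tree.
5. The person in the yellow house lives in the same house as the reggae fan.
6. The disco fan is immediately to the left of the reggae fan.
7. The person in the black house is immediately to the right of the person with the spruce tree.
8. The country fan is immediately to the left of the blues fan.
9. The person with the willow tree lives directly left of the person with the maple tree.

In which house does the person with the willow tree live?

The person in the brown house is narrowed to house 3 or 4 or 5; consider each.
Placing it in house 3 and house 5 leads to a contradiction, so it's in house 4.
Clue 3 places the person with the maple tree in house 3.
Clue 9 places the person with the willow tree in house 2.
By clue 2, the person in the teal house is in house 2.
House 1 color: only purple fits.
That leaves yellow as the color for house 3.
The only color still possible for house 5 is black.
Clue 5: the reggae fan is in house 3.
The disco fan is in house 2 (clue 6).
By clue 7, the person with the spruce tree is in house 4.
So house 1 gets beech for tree.
House 5 tree: only pine fits.
So house 1 gets metal for music genre.
So house 5 gets blues for music genre.
House 4 music genre: only country fits.
So: house 1 = purple/beech/metal, house 2 = teal/willow/disco, house 3 = yellow/maple/reggae, house 4 = brown/spruce/country, house 5 = black/pine/blues.

2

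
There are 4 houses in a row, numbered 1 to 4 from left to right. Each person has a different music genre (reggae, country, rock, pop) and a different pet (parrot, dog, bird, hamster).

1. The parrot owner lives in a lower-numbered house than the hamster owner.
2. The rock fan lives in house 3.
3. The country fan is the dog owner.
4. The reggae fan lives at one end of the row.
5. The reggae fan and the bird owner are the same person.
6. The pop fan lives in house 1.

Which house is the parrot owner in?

The rock fan is in house 3 (clue 2).
Clue 6 places the pop fan in house 1.
The only music genre still possible for house 2 is country.
So house 4 gets reggae for music genre.
From clue 3, the dog owner must be in house 2.
The bird owner is in house 4 (clue 5).
The only pet still possible for house 1 is parrot.
The only pet still possible for house 3 is hamster.
So: house 1 = pop/parrot, house 2 = country/dog, house 3 = rock/hamster, house 4 = reggae/bird.

1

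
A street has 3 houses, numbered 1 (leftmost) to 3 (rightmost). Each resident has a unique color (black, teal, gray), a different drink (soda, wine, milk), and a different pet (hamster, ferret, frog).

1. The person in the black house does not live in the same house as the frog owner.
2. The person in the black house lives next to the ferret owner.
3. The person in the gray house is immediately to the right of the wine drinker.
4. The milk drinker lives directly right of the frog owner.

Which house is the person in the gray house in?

The person in the gray house is narrowed to house 2 or 3; consider each.
Placing it in house 3 leads to a contradiction, so it's in house 2.
Clue 3 places the wine drinker in house 1.
Clue 2 places the ferret owner in house 2.
House 1 pet: only frog fits.
That leaves hamster as the pet for house 3.
From clue 1, the person in the black house must be in house 3.
The milk drinker is in house 2 (clue 4).
House 1's color must be teal (nothing else left).
House 3 drink: only soda fits.
So: house 1 = teal/wine/frog, house 2 = gray/milk/ferret, house 3 = black/soda/hamster.

2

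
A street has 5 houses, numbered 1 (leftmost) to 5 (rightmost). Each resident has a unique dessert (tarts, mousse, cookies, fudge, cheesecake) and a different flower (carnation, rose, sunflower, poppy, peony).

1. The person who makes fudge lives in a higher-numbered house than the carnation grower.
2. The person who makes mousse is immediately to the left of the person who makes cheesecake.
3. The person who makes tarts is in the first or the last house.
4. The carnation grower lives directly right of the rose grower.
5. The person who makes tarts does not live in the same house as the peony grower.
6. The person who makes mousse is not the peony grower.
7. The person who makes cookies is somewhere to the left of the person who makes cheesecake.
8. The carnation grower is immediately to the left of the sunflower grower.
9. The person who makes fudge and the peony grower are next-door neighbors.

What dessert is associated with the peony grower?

The person who makes tarts is narrowed to house 1 or 5; consider each.
Placing it in house 5 leads to a contradiction, so it's in house 1.
The person who makes cheesecake is narrowed to house 3 or 4 or 5; consider each.
Placing it in house 3 and house 5 leads to a contradiction, so it's in house 4.
Clue 2 places the person who makes mousse in house 3.
House 2's dessert must be cookies (nothing else left).
House 5 dessert: only fudge fits.
Clue 9 places the peony grower in house 4.
Clue 8 places the carnation grower in house 2.
The sunflower grower is in house 3 (clue 8).
House 1 flower: only rose fits.
House 5's flower must be poppy (nothing else left).
So: house 1 = tarts/rose, house 2 = cookies/carnation, house 3 = mousse/sunflower, house 4 = cheesecake/peony, house 5 = fudge/poppy.

cheesecake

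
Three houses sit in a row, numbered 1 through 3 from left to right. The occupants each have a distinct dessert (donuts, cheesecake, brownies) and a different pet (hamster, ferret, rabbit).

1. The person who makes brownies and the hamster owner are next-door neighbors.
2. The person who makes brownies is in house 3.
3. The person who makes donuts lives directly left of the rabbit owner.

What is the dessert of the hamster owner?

The person who makes brownies is in house 3 (clue 2).
The hamster owner is in house 2 (clue 1).
So house 1 gets ferret for pet.
So house 3 gets rabbit for pet.
By clue 3, the person who makes donuts is in house 2.
That leaves cheesecake as the dessert for house 1.
So: house 1 = cheesecake/ferret, house 2 = donuts/hamster, house 3 = brownies/rabbit.

donuts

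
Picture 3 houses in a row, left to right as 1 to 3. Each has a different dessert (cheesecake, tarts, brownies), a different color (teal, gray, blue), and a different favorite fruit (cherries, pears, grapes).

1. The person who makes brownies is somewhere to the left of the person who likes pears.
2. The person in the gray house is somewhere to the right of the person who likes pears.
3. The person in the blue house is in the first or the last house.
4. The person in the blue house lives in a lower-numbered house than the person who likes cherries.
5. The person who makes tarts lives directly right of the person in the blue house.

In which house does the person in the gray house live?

From clue 2, the person in the gray house must be in house 3.
Clue 2: the person who likes pears is in house 2.
Clue 4: the person in the blue house is in house 1.
By clue 5, the person who makes tarts is in house 2.
House 1 dessert: only brownies fits.
The only dessert still possible for house 3 is cheesecake.
That leaves teal as the color for house 2.
House 1's favorite fruit must be grapes (nothing else left).
House 3 favorite fruit: only cherries fits.
So: house 1 = brownies/blue/grapes, house 2 = tarts/teal/pears, house 3 = cheesecake/gray/cherries.

3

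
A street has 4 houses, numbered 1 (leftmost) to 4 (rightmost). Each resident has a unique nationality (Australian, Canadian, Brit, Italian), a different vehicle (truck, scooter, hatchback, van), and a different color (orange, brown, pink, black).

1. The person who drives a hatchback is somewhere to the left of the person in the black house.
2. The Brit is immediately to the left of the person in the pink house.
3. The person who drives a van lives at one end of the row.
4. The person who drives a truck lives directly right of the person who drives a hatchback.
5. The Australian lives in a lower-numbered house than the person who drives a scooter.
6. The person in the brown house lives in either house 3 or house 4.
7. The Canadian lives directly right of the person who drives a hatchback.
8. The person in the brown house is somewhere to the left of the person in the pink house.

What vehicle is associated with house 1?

hatchback

Clue 8: the person in the brown house is in house 3.
Clue 8 places the person in the pink house in house 4.
The only color still possible for house 1 is orange.
So house 2 gets black for color.
From clue 1, the person who drives a hatchback must be in house 1.
Clue 2 places the Brit in house 3.
From clue 4, the person who drives a truck must be in house 2.
By clue 7, the Canadian is in house 2.
House 4 nationality: only Italian fits.
House 3 vehicle: only scooter fits.
House 4 vehicle: only van fits.
House 1 nationality: only Australian fits.
So: house 1 = Australian/hatchback/orange, house 2 = Canadian/truck/black, house 3 = Brit/scooter/brown, house 4 = Italian/van/pink.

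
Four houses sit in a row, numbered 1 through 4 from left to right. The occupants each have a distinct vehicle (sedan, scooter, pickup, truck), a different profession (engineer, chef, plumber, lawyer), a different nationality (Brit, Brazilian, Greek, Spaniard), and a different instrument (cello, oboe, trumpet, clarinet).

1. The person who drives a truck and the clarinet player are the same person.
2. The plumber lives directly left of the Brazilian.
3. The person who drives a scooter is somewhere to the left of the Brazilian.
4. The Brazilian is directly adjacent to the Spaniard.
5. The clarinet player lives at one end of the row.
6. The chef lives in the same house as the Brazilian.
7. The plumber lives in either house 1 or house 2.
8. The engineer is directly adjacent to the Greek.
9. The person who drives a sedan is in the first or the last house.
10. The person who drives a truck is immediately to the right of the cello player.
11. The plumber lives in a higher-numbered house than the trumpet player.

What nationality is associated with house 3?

The plumber is in house 2 (clue 11).
Clue 11: the trumpet player is in house 1.
So house 4 gets clarinet for instrument.
By clue 1, the person who drives a truck is in house 4.
From clue 2, the Brazilian must be in house 3.
From clue 6, the chef must be in house 3.
Clue 10: the cello player is in house 3.
House 3's vehicle must be pickup (nothing else left).
The only nationality still possible for house 1 is Brit.
House 2's instrument must be oboe (nothing else left).
Clue 8 places the engineer in house 1.
Clue 8: the Greek is in house 2.
House 1 vehicle: only sedan fits.
That leaves scooter as the vehicle for house 2.
House 4's profession must be lawyer (nothing else left).
The only nationality still possible for house 4 is Spaniard.
So: house 1 = sedan/engineer/Brit/trumpet, house 2 = scooter/plumber/Greek/oboe, house 3 = pickup/chef/Brazilian/cello, house 4 = truck/lawyer/Spaniard/clarinet.

Brazilian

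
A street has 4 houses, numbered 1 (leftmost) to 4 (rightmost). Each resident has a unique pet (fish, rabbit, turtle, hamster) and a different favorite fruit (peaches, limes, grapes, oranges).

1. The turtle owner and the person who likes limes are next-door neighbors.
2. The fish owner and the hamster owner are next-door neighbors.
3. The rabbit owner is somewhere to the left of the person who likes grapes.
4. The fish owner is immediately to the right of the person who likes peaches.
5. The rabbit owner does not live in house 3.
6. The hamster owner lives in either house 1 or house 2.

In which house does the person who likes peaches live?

House 4 pet: only turtle fits.
From clue 1, the person who likes limes must be in house 3.
That leaves fish as the pet for house 3.
By clue 2, the hamster owner is in house 2.
Clue 4: the person who likes peaches is in house 2.
House 1 pet: only rabbit fits.
House 1's favorite fruit must be oranges (nothing else left).
The only favorite fruit still possible for house 4 is grapes.
So: house 1 = rabbit/oranges, house 2 = hamster/peaches, house 3 = fish/limes, house 4 = turtle/grapes.

2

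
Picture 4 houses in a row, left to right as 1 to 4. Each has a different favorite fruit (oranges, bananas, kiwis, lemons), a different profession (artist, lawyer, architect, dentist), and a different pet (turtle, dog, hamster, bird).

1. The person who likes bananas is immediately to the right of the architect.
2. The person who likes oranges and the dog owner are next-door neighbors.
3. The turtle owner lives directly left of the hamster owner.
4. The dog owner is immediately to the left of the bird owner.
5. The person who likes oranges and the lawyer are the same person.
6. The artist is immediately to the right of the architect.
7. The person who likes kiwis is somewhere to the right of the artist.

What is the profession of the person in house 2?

artist

The person who likes bananas is narrowed to house 2 or 3; consider each.
Placing it in house 3 leads to a contradiction, so it's in house 2.
By clue 1, the architect is in house 1.
The artist is in house 2 (clue 6).
The only favorite fruit still possible for house 1 is lemons.
House 1 pet: only turtle fits.
Clue 3 places the hamster owner in house 2.
House 4's pet must be bird (nothing else left).
Clue 2 places the person who likes oranges in house 4.
The lawyer is in house 4 (clue 5).
House 3 favorite fruit: only kiwis fits.
So house 3 gets dentist for profession.
That leaves dog as the pet for house 3.
So: house 1 = lemons/architect/turtle, house 2 = bananas/artist/hamster, house 3 = kiwis/dentist/dog, house 4 = oranges/lawyer/bird.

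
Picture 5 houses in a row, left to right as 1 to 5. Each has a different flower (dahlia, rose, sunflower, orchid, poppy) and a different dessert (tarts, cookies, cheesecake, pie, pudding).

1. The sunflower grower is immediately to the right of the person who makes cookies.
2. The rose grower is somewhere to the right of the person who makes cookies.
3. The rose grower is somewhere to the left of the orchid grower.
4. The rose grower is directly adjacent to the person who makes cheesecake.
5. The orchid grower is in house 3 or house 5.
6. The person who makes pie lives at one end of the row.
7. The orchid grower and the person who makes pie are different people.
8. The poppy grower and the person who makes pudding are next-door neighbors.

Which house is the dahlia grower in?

1

The orchid grower is narrowed to house 3 or 5; consider each.
Placing it in house 3 leads to a contradiction, so it's in house 5.
From clue 7, the person who makes pie must be in house 1.
The rose grower is narrowed to house 3 or 4; consider each.
Placing it in house 3 leads to a contradiction, so it's in house 4.
House 3 flower: only sunflower fits.
By clue 1, the person who makes cookies is in house 2.
So house 3 gets pudding for dessert.
House 4 dessert: only tarts fits.
That leaves cheesecake as the dessert for house 5.
The poppy grower is in house 2 (clue 8).
House 1's flower must be dahlia (nothing else left).
So: house 1 = dahlia/pie, house 2 = poppy/cookies, house 3 = sunflower/pudding, house 4 = rose/tarts, house 5 = orchid/cheesecake.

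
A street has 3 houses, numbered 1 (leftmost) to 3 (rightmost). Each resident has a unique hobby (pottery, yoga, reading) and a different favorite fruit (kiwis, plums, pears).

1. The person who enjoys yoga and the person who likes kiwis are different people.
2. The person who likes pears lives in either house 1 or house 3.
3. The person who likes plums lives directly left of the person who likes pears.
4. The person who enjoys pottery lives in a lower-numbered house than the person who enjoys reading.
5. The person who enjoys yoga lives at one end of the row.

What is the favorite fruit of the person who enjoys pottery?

Clue 3: the person who likes plums is in house 2.
By clue 3, the person who likes pears is in house 3.
So house 1 gets kiwis for favorite fruit.
Clue 1: the person who enjoys yoga is in house 3.
House 1 hobby: only pottery fits.
The only hobby still possible for house 2 is reading.
So: house 1 = pottery/kiwis, house 2 = reading/plums, house 3 = yoga/pears.

kiwis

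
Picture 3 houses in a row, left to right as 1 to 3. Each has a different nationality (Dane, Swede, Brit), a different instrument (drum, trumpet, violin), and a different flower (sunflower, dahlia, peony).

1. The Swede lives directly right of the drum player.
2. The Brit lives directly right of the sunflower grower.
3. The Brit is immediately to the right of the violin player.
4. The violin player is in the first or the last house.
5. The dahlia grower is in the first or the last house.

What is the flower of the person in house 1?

sunflower

Clue 4: the violin player is in house 1.
The only nationality still possible for house 1 is Dane.
House 3's instrument must be trumpet (nothing else left).
By clue 1, the Swede is in house 3.
Clue 3: the Brit is in house 2.
So house 2 gets drum for instrument.
From clue 2, the sunflower grower must be in house 1.
The only flower still possible for house 2 is peony.
House 3 flower: only dahlia fits.
So: house 1 = Dane/violin/sunflower, house 2 = Brit/drum/peony, house 3 = Swede/trumpet/dahlia.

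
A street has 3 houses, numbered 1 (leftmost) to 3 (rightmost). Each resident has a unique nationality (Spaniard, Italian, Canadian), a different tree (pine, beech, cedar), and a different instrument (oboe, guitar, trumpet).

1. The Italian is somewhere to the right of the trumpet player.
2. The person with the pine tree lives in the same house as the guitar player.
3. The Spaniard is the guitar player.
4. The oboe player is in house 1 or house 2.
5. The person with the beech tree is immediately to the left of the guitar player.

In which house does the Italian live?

That leaves guitar as the instrument for house 3.
Clue 2 places the person with the pine tree in house 3.
From clue 3, the Spaniard must be in house 3.
By clue 5, the person with the beech tree is in house 2.
House 1 nationality: only Canadian fits.
So house 2 gets Italian for nationality.
That leaves cedar as the tree for house 1.
From clue 1, the trumpet player must be in house 1.
So house 2 gets oboe for instrument.
So: house 1 = Canadian/cedar/trumpet, house 2 = Italian/beech/oboe, house 3 = Spaniard/pine/guitar.

2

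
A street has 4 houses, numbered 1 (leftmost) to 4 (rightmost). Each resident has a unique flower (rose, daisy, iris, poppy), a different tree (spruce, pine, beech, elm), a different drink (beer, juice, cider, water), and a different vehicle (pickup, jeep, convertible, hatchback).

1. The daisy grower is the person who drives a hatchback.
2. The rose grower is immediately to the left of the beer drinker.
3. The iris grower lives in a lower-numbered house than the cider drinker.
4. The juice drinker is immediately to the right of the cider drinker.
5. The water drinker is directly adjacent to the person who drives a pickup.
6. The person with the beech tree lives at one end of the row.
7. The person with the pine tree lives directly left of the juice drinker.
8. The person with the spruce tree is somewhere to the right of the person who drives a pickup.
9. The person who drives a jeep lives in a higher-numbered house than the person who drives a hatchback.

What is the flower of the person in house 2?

That leaves water as the drink for house 1.
Clue 5: the person who drives a pickup is in house 2.
So house 4 gets poppy for flower.
The daisy grower is narrowed to house 1 or 3; consider each.
Placing it in house 1 leads to a contradiction, so it's in house 3.
The person who drives a hatchback is in house 3 (clue 1).
By clue 9, the person who drives a jeep is in house 4.
House 1 vehicle: only convertible fits.
House 4's drink must be juice (nothing else left).
From clue 4, the cider drinker must be in house 3.
By clue 7, the person with the pine tree is in house 3.
The only tree still possible for house 2 is elm.
The only drink still possible for house 2 is beer.
The rose grower is in house 1 (clue 2).
So house 2 gets iris for flower.
That leaves beech as the tree for house 1.
The only tree still possible for house 4 is spruce.
So: house 1 = rose/beech/water/convertible, house 2 = iris/elm/beer/pickup, house 3 = daisy/pine/cider/hatchback, house 4 = poppy/spruce/juice/jeep.

iris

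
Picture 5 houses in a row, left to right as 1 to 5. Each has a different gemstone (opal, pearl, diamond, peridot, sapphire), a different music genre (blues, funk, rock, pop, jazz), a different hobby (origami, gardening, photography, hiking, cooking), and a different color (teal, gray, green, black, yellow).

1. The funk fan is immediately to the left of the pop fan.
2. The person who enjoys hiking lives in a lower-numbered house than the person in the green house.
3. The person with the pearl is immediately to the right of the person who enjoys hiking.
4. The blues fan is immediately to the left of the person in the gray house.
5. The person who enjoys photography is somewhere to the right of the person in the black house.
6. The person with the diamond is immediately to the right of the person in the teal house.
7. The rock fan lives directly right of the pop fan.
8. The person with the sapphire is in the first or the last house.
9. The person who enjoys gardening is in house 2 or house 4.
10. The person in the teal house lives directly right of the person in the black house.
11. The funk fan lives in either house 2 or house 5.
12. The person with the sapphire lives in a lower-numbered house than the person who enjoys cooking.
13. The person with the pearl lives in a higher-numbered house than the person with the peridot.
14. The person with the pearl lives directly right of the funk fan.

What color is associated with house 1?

yellow

The funk fan is in house 2 (clue 11).
Clue 12: the person with the sapphire is in house 1.
Clue 14 places the person with the pearl in house 3.
Clue 1 places the pop fan in house 3.
Clue 3 places the person who enjoys hiking in house 2.
From clue 7, the rock fan must be in house 4.
Clue 13 places the person with the peridot in house 2.
House 5's music genre must be jazz (nothing else left).
That leaves origami as the hobby for house 1.
House 1's color must be yellow (nothing else left).
Clue 4 places the person in the gray house in house 2.
So house 1 gets blues for music genre.
That leaves gardening as the hobby for house 4.
House 3 color: only black fits.
That leaves green as the color for house 5.
Clue 5 places the person who enjoys photography in house 5.
The person with the diamond is in house 5 (clue 6).
House 4's gemstone must be opal (nothing else left).
That leaves cooking as the hobby for house 3.
So house 4 gets teal for color.
So: house 1 = sapphire/blues/origami/yellow, house 2 = peridot/funk/hiking/gray, house 3 = pearl/pop/cooking/black, house 4 = opal/rock/gardening/teal, house 5 = diamond/jazz/photography/green.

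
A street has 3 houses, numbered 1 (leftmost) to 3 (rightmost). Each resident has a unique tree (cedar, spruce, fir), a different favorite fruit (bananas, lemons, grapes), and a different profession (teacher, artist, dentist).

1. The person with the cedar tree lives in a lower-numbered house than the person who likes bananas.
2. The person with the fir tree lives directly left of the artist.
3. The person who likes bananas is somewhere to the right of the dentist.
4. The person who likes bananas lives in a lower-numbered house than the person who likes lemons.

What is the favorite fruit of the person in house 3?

Clue 4: the person who likes bananas is in house 2.
The person who likes lemons is in house 3 (clue 4).
The only tree still possible for house 3 is spruce.
House 1 favorite fruit: only grapes fits.
By clue 1, the person with the cedar tree is in house 1.
The dentist is in house 1 (clue 3).
So house 2 gets fir for tree.
By clue 2, the artist is in house 3.
House 2 profession: only teacher fits.
So: house 1 = cedar/grapes/dentist, house 2 = fir/bananas/teacher, house 3 = spruce/lemons/artist.

lemons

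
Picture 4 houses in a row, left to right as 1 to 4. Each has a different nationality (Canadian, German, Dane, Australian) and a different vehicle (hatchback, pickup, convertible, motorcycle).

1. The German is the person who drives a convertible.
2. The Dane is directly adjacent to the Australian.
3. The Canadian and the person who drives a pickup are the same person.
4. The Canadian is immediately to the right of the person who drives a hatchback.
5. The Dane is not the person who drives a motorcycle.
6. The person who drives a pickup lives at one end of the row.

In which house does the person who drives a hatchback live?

By clue 3, the Canadian is in house 4.
From clue 3, the person who drives a pickup must be in house 4.
By clue 4, the person who drives a hatchback is in house 3.
The German is narrowed to house 1 or 2; consider each.
Placing it in house 2 leads to a contradiction, so it's in house 1.
From clue 1, the person who drives a convertible must be in house 1.
So house 2 gets motorcycle for vehicle.
From clue 5, the Dane must be in house 3.
House 2 nationality: only Australian fits.
So: house 1 = German/convertible, house 2 = Australian/motorcycle, house 3 = Dane/hatchback, house 4 = Canadian/pickup.

3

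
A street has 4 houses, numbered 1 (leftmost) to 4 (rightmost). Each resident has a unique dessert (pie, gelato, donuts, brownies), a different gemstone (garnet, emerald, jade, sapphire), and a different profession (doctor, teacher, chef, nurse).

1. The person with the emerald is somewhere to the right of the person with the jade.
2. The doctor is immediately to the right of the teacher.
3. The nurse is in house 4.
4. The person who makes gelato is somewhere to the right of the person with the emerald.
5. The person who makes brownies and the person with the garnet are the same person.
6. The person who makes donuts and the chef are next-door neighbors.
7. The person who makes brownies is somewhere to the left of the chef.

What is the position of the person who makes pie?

3

By clue 3, the nurse is in house 4.
House 1's profession must be teacher (nothing else left).
By clue 2, the doctor is in house 2.
So house 4 gets sapphire for gemstone.
The only profession still possible for house 3 is chef.
House 3 gemstone: only emerald fits.
Clue 4: the person who makes gelato is in house 4.
House 1 dessert: only brownies fits.
That leaves donuts as the dessert for house 2.
So house 3 gets pie for dessert.
Clue 5 places the person with the garnet in house 1.
House 2's gemstone must be jade (nothing else left).
So: house 1 = brownies/garnet/teacher, house 2 = donuts/jade/doctor, house 3 = pie/emerald/chef, house 4 = gelato/sapphire/nurse.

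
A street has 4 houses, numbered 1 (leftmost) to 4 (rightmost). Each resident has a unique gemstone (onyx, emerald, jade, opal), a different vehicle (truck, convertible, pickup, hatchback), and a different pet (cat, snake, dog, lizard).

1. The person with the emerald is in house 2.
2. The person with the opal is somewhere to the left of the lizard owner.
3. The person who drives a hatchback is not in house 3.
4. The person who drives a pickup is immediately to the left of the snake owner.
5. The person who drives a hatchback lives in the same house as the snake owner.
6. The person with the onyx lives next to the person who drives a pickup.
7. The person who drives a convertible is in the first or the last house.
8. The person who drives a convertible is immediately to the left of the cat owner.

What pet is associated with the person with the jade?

From clue 1, the person with the emerald must be in house 2.
Clue 8 places the person who drives a convertible in house 1.
The cat owner is in house 2 (clue 8).
That leaves dog as the pet for house 1.
House 3's pet must be lizard (nothing else left).
House 4 pet: only snake fits.
By clue 2, the person with the opal is in house 1.
Clue 4 places the person who drives a pickup in house 3.
Clue 5 places the person who drives a hatchback in house 4.
From clue 6, the person with the onyx must be in house 4.
So house 3 gets jade for gemstone.
So house 2 gets truck for vehicle.
So: house 1 = opal/convertible/dog, house 2 = emerald/truck/cat, house 3 = jade/pickup/lizard, house 4 = onyx/hatchback/snake.

lizard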